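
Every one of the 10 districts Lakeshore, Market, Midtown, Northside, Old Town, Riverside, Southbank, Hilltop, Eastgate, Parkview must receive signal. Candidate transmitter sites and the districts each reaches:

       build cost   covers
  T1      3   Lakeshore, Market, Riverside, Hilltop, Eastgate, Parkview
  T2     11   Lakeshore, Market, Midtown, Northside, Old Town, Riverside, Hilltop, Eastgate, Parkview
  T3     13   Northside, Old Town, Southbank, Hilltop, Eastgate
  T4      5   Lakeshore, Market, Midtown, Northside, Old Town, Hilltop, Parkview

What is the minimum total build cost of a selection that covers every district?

21

T1, T3, T4 cover every district at build cost 3 + 13 + 5 = 21.
Any cover uses at least 2 transmitter sites; among all covering selections none totals below 21.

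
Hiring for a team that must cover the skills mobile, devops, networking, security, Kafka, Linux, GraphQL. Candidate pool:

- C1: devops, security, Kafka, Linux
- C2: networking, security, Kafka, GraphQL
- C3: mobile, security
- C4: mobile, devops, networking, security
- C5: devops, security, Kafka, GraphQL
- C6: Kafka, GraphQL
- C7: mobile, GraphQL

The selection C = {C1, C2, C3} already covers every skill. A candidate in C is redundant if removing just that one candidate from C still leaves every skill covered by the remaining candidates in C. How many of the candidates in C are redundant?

Drop C1: devops, Linux uncovered — not redundant.
Drop C2: networking, GraphQL uncovered — not redundant.
Drop C3: mobile uncovered — not redundant.
None of the candidates in C is redundant.

0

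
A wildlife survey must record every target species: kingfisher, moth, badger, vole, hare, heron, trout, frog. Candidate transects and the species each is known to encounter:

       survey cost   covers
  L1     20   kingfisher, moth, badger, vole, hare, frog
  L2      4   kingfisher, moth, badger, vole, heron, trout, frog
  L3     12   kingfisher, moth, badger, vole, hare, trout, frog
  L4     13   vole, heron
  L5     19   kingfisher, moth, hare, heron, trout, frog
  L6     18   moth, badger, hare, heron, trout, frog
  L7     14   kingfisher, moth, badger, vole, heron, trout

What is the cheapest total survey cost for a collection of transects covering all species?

16

L2, L3 cover every species at survey cost 4 + 12 = 16.
Any cover uses at least 2 transects; among all covering selections none totals below 16.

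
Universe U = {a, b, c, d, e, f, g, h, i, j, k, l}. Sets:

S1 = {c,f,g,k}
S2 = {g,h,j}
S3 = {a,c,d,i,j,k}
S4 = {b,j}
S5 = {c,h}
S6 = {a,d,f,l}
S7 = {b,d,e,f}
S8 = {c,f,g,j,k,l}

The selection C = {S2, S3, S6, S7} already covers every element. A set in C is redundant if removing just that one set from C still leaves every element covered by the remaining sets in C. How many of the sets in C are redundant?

0

Drop S2: g, h uncovered — not redundant.
Drop S3: c, i, k uncovered — not redundant.
Drop S6: l uncovered — not redundant.
Drop S7: b, e uncovered — not redundant.
None of the sets in C is redundant.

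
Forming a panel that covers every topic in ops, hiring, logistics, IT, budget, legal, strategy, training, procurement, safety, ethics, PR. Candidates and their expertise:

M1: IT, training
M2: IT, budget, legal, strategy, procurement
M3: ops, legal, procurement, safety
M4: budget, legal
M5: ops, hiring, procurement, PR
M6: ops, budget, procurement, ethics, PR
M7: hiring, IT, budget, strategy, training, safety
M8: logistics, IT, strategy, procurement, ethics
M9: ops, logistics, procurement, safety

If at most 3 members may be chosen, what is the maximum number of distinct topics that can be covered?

11

Choosing M2, M6, M7 covers {ops, hiring, IT, budget, legal, strategy, training, procurement, safety, ethics, PR} — 11 topics.
No choice of 3 members does better; here logistics is left uncovered.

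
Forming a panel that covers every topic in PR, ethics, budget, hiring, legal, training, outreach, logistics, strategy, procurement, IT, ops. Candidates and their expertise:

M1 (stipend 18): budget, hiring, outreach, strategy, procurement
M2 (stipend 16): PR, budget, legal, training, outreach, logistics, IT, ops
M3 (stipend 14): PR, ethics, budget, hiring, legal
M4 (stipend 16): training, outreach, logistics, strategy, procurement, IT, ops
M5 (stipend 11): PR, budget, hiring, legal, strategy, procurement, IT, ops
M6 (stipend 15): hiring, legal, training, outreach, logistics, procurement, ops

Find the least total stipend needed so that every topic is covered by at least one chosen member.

M3, M4 cover every topic at stipend 14 + 16 = 30.
Any cover uses at least 2 members; among all covering selections none totals below 30.

30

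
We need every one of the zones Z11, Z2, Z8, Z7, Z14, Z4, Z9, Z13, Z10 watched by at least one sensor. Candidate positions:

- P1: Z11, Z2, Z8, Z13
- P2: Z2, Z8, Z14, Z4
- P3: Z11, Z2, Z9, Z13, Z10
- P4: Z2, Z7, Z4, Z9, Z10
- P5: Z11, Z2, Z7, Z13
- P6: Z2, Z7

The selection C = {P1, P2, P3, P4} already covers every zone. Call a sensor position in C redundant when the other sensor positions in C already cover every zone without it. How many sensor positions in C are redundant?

Drop P1: the rest still cover every zone — redundant.
Drop P2: Z14 uncovered — not redundant.
Drop P3: the rest still cover every zone — redundant.
Drop P4: Z7 uncovered — not redundant.
2 redundant: P1, P3.

2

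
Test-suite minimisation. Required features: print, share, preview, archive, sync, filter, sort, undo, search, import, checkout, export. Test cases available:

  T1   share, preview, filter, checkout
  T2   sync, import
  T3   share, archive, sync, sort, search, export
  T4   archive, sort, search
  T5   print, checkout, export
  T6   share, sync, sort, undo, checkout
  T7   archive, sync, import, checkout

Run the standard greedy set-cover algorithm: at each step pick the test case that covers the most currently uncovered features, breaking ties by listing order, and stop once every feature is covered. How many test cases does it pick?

5

Pick 1: T3 covers 6 new features (share, archive, sync, sort, search, export).
Pick 2: T1 covers 3 new features (preview, filter, checkout).
Pick 3: T2 covers 1 new features (import).
Pick 4: T5 covers 1 new features (print).
Pick 5: T6 covers 1 new features (undo).
Greedy uses 5 test cases.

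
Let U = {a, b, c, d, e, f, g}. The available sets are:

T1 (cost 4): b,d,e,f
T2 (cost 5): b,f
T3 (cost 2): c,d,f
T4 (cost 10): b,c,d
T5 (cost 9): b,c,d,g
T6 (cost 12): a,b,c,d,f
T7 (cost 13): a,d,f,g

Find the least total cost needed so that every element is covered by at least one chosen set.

T1, T3, T7 cover every element at cost 4 + 2 + 13 = 19.
Any cover uses at least 3 sets; among all covering selections none totals below 19.

19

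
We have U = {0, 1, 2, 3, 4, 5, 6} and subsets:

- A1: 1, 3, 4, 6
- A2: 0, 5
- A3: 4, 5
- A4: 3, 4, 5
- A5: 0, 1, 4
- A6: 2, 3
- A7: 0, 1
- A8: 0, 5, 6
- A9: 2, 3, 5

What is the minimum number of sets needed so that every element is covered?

A1, A2, A6 together cover {0, 1, 2, 3, 4, 5, 6} — every element.
No 2 of the 9 sets cover everything (all 36 pairs fall short), so 3 is minimum.

3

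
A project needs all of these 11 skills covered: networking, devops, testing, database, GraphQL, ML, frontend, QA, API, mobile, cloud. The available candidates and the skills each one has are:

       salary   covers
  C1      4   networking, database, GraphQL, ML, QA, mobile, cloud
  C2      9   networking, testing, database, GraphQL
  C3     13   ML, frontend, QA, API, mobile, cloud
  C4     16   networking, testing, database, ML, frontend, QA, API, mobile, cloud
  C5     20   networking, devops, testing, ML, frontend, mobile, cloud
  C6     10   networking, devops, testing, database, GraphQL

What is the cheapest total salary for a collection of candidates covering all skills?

23

C3, C6 cover every skill at salary 13 + 10 = 23.
Any cover uses at least 2 candidates; among all covering selections none totals below 23.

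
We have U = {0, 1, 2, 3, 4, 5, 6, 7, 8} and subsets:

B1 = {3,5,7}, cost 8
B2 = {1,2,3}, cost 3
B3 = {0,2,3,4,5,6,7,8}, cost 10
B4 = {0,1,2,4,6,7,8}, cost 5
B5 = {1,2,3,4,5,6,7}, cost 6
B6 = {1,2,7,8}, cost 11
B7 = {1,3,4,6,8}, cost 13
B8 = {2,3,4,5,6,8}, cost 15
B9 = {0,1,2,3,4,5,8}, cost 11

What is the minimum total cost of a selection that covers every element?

B4, B5 cover every element at cost 5 + 6 = 11.
Any cover uses at least 2 sets; among all covering selections none totals below 11.
Greedy by coverage-per-cost would pick B4, B2, B5 for 14 — worse than the optimum 11.

11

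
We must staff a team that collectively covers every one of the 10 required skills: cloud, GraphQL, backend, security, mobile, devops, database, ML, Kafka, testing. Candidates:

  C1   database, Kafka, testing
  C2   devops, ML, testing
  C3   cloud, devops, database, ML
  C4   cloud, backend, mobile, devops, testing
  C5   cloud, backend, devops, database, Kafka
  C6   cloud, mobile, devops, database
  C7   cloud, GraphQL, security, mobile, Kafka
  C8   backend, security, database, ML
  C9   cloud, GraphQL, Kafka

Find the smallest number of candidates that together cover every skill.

C2, C5, C7 together cover {cloud, GraphQL, backend, security, mobile, devops, database, ML, Kafka, testing} — every skill.
No 2 of the 9 candidates cover everything (all 36 pairs fall short), so 3 is minimum.

3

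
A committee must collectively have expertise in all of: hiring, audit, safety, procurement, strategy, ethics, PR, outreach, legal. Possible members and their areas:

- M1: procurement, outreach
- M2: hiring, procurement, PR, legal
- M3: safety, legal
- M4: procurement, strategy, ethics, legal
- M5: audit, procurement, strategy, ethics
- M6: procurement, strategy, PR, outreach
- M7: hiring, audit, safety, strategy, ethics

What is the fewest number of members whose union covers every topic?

M1, M2, M7 together cover {hiring, audit, safety, procurement, strategy, ethics, PR, outreach, legal} — every topic.
No 2 of the 7 members cover everything (all 21 pairs fall short), so 3 is minimum.

3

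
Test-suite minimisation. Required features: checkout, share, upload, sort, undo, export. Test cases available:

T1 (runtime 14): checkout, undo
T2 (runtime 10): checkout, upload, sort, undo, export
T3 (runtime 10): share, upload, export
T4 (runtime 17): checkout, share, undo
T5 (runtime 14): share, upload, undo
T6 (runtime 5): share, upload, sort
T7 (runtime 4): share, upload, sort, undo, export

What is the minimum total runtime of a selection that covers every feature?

T2, T7 cover every feature at runtime 10 + 4 = 14.
Any cover uses at least 2 test cases; among all covering selections none totals below 14.

14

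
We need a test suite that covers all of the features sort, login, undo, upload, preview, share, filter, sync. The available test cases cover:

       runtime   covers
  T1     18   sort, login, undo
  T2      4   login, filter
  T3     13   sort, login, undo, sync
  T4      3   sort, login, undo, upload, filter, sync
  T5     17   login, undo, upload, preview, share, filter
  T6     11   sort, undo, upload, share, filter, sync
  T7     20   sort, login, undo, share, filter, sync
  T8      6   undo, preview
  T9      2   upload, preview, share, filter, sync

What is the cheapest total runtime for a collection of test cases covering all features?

T4, T9 cover every feature at runtime 3 + 2 = 5.
Any cover uses at least 2 test cases; among all covering selections none totals below 5.

5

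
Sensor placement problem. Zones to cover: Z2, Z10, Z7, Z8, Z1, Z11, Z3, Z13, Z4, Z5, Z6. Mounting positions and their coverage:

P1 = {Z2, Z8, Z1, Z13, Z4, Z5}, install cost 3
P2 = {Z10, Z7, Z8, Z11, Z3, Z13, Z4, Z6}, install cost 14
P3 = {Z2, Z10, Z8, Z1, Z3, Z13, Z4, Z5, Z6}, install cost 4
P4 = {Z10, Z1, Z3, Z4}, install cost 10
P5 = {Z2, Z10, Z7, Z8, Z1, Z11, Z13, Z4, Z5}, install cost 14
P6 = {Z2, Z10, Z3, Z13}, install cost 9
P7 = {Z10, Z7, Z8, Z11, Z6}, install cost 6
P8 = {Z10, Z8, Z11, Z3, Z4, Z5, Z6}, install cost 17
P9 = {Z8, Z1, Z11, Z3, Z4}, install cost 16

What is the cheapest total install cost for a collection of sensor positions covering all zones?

10

P3, P7 cover every zone at install cost 4 + 6 = 10.
Any cover uses at least 2 sensor positions; among all covering selections none totals below 10.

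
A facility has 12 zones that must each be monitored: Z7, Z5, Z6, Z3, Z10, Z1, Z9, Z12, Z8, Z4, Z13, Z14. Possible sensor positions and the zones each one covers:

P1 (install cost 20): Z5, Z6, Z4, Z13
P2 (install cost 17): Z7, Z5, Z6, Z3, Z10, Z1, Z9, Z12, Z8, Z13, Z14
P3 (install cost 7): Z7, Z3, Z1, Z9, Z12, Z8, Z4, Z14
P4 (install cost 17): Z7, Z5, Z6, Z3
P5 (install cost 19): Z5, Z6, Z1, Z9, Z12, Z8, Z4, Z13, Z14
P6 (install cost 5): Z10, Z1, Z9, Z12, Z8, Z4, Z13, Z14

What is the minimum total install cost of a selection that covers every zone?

22

P2, P6 cover every zone at install cost 17 + 5 = 22.
Any cover uses at least 2 sensor positions; among all covering selections none totals below 22.
Greedy by coverage-per-install cost would pick P6, P3, P2 for 29 — worse than the optimum 22.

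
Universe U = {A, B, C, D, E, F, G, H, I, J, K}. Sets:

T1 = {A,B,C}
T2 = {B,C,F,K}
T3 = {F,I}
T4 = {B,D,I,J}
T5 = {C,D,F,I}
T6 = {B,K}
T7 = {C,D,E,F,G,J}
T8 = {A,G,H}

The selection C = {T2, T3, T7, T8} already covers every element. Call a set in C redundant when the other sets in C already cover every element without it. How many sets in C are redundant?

0

Drop T2: B, K uncovered — not redundant.
Drop T3: I uncovered — not redundant.
Drop T7: D, E, J uncovered — not redundant.
Drop T8: A, H uncovered — not redundant.
None of the sets in C is redundant.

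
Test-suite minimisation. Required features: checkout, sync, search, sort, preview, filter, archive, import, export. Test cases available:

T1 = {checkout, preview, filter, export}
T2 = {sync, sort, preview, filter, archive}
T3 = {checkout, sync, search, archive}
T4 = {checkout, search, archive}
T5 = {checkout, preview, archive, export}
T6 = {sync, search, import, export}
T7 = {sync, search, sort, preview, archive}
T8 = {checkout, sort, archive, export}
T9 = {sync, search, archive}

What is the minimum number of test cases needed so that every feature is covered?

T1, T2, T6 together cover {checkout, sync, search, sort, preview, filter, archive, import, export} — every feature.
No 2 of the 9 test cases cover everything (all 36 pairs fall short), so 3 is minimum.

3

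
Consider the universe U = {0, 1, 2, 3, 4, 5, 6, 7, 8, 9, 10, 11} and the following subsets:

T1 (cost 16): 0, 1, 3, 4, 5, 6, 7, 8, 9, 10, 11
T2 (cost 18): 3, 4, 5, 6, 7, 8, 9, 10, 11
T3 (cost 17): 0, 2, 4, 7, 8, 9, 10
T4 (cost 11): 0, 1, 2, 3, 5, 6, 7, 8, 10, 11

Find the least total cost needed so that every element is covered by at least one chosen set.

T1, T4 cover every element at cost 16 + 11 = 27.
Any cover uses at least 2 sets; among all covering selections none totals below 27.

27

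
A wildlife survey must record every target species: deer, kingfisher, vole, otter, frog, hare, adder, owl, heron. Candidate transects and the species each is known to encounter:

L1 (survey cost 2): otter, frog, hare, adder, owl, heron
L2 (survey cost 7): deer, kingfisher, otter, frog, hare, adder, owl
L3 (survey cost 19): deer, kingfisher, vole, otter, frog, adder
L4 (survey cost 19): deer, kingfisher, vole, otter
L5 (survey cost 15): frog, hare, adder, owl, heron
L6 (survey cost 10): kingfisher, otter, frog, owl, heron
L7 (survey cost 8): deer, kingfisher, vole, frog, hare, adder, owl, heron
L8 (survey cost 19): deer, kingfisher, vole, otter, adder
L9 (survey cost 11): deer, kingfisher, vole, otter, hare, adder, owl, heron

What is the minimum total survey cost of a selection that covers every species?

10

L1, L7 cover every species at survey cost 2 + 8 = 10.
Any cover uses at least 2 transects; among all covering selections none totals below 10.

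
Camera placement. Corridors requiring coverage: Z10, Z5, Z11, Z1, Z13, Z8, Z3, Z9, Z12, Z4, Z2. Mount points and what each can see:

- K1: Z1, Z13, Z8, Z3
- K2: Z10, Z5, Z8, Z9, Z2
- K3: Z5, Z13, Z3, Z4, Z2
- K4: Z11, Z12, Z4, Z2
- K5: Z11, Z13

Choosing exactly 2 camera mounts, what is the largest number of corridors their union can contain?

8

Choosing K1, K2 covers {Z10, Z5, Z1, Z13, Z8, Z3, Z9, Z2} — 8 corridors.
No choice of 2 camera mounts does better; here Z11, Z12, Z4 are left uncovered.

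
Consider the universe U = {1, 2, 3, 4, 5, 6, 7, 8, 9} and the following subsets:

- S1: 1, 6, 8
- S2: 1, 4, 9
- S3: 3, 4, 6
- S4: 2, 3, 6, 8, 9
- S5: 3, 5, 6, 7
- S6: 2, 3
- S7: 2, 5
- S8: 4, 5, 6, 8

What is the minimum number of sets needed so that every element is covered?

S2, S4, S5 together cover {1, 2, 3, 4, 5, 6, 7, 8, 9} — every element.
No 2 of the 8 sets cover everything (all 28 pairs fall short), so 3 is minimum.

3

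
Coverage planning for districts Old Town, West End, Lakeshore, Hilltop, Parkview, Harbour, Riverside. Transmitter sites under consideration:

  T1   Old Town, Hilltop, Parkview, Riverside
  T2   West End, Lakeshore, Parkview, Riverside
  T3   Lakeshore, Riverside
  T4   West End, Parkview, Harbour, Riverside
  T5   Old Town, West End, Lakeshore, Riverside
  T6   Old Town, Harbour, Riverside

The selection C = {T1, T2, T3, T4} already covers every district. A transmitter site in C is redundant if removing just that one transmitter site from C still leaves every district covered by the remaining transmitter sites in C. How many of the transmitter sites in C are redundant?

Drop T1: Old Town, Hilltop uncovered — not redundant.
Drop T2: the rest still cover every district — redundant.
Drop T3: the rest still cover every district — redundant.
Drop T4: Harbour uncovered — not redundant.
2 redundant: T2, T3.

2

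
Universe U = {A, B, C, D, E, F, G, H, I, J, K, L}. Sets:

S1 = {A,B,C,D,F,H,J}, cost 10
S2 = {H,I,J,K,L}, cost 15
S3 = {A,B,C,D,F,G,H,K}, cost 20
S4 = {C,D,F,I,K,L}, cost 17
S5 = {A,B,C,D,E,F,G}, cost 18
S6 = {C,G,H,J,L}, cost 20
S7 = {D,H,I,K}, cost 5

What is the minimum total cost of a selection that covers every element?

33

S2, S5 cover every element at cost 15 + 18 = 33.
Any cover uses at least 2 sets; among all covering selections none totals below 33.
Greedy by coverage-per-cost would pick S7, S1, S5, S2 for 48 — worse than the optimum 33.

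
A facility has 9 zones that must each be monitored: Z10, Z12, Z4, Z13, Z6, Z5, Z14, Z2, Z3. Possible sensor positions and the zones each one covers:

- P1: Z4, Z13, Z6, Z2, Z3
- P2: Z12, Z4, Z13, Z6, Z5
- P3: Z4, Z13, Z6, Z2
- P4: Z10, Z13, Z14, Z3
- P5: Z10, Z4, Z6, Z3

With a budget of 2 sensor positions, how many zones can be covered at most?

Choosing P2, P4 covers {Z10, Z12, Z4, Z13, Z6, Z5, Z14, Z3} — 8 zones.
No choice of 2 sensor positions does better; here Z2 is left uncovered.

8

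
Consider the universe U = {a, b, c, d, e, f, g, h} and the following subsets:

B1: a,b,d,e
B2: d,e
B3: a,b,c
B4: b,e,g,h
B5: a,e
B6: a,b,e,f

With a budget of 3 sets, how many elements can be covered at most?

Choosing B1, B3, B4 covers {a, b, c, d, e, g, h} — 7 elements.
No choice of 3 sets does better; here f is left uncovered.

7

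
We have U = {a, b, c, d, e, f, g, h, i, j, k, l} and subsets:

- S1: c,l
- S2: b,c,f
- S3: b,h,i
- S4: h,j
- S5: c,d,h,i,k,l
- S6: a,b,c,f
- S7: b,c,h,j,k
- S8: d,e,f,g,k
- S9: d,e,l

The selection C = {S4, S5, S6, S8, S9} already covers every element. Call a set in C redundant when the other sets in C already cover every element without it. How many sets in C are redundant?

Drop S4: j uncovered — not redundant.
Drop S5: i uncovered — not redundant.
Drop S6: a, b uncovered — not redundant.
Drop S8: g uncovered — not redundant.
Drop S9: the rest still cover every element — redundant.
1 redundant: S9.

1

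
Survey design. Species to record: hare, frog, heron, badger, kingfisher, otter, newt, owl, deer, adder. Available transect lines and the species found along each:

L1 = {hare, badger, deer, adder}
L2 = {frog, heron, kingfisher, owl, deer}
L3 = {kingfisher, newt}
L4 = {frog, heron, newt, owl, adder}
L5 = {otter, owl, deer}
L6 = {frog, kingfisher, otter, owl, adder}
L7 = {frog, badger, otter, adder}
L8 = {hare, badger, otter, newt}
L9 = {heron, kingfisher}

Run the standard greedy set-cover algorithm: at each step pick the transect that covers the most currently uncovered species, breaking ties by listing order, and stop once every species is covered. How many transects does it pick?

3

Pick 1: L2 covers 5 new species (frog, heron, kingfisher, owl, deer).
Pick 2: L8 covers 4 new species (hare, badger, otter, newt).
Pick 3: L1 covers 1 new species (adder).
Greedy uses 3 transects.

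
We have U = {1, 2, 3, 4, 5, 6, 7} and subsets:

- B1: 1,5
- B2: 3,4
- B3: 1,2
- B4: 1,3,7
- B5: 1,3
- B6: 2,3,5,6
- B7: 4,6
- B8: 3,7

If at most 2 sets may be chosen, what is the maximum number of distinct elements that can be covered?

Choosing B4, B6 covers {1, 2, 3, 5, 6, 7} — 6 elements.
No choice of 2 sets does better; here 4 is left uncovered.

6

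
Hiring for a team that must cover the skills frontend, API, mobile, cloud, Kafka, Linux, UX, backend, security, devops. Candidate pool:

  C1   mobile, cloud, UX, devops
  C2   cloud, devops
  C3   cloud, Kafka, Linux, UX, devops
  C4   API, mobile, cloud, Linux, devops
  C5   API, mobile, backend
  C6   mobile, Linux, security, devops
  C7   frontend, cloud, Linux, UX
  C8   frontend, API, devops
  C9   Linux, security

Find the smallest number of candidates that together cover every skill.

C3, C5, C6, C7 together cover {frontend, API, mobile, cloud, Kafka, Linux, UX, backend, security, devops} — every skill.
No 3 of the 9 candidates cover everything (all 84 triples fall short), so 4 is minimum.

4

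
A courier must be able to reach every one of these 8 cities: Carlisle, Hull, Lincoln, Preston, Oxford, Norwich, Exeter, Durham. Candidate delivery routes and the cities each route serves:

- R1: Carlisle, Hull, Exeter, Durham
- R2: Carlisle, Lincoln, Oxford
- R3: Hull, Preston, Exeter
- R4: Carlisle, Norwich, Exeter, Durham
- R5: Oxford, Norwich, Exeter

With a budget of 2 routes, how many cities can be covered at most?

6

Choosing R1, R2 covers {Carlisle, Hull, Lincoln, Oxford, Exeter, Durham} — 6 cities.
No choice of 2 routes does better; here Preston, Norwich are left uncovered.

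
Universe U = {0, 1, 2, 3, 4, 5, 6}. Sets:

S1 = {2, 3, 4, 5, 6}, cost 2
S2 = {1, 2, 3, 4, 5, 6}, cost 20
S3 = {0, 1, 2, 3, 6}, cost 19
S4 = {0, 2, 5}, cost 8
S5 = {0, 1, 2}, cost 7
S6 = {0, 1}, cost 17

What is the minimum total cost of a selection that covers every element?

9

S1, S5 cover every element at cost 2 + 7 = 9.
Any cover uses at least 2 sets; among all covering selections none totals below 9.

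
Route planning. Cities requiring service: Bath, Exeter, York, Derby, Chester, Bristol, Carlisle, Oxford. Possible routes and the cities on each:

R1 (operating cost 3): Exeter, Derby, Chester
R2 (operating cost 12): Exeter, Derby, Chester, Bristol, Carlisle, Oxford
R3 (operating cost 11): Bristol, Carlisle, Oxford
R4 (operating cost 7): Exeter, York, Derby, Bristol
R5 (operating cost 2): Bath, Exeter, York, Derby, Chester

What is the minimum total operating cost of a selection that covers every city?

R3, R5 cover every city at operating cost 11 + 2 = 13.
Any cover uses at least 2 routes; among all covering selections none totals below 13.

13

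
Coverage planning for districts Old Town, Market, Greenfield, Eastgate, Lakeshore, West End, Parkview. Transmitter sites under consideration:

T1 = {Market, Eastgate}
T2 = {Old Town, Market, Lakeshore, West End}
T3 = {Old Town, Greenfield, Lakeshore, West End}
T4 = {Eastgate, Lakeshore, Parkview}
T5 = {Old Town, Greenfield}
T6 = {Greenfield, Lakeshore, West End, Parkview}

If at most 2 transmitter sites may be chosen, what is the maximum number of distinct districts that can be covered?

Choosing T1, T3 covers {Old Town, Market, Greenfield, Eastgate, Lakeshore, West End} — 6 districts.
No choice of 2 transmitter sites does better; here Parkview is left uncovered.

6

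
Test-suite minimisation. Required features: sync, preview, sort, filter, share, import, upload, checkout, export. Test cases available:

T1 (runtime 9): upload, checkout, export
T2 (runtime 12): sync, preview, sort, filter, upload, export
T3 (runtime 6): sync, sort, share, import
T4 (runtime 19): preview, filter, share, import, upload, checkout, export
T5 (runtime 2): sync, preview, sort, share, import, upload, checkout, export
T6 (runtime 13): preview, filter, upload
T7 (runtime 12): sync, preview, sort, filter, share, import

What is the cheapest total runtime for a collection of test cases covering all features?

14

T2, T5 cover every feature at runtime 12 + 2 = 14.
Any cover uses at least 2 test cases; among all covering selections none totals below 14.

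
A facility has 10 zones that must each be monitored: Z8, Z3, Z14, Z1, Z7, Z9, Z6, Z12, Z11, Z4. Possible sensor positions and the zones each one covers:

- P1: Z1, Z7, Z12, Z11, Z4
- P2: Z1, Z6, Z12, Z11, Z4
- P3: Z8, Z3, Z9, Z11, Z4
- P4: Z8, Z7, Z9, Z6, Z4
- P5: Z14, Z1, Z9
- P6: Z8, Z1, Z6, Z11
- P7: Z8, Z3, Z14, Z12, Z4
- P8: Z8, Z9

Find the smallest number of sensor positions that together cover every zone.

3

P1, P4, P7 together cover {Z8, Z3, Z14, Z1, Z7, Z9, Z6, Z12, Z11, Z4} — every zone.
No 2 of the 8 sensor positions cover everything (all 28 pairs fall short), so 3 is minimum.
Greedy (largest uncovered first) would take P1, P3, P2, P5 — 4 sensor positions — but 3 suffice.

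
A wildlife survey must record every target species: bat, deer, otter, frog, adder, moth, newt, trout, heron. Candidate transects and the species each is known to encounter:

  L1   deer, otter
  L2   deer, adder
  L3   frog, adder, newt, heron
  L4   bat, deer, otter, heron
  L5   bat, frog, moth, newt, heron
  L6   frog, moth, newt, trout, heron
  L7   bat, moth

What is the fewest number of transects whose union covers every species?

3

L2, L4, L6 together cover {bat, deer, otter, frog, adder, moth, newt, trout, heron} — every species.
No 2 of the 7 transects cover everything (all 21 pairs fall short), so 3 is minimum.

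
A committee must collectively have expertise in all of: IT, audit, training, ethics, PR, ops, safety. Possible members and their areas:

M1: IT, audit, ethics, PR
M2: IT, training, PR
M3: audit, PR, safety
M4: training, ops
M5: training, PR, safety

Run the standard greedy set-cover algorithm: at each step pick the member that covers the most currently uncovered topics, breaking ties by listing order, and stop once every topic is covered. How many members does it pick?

3

Pick 1: M1 covers 4 new topics (IT, audit, ethics, PR).
Pick 2: M4 covers 2 new topics (training, ops).
Pick 3: M3 covers 1 new topics (safety).
Greedy uses 3 members.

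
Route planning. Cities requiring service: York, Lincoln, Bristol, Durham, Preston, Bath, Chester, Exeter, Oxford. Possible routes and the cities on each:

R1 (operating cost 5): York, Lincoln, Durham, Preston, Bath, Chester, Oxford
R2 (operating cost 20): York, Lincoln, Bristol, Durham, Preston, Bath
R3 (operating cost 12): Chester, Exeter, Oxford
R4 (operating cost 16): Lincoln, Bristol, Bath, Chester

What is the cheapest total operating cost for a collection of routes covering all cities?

32

R2, R3 cover every city at operating cost 20 + 12 = 32.
Any cover uses at least 2 routes; among all covering selections none totals below 32.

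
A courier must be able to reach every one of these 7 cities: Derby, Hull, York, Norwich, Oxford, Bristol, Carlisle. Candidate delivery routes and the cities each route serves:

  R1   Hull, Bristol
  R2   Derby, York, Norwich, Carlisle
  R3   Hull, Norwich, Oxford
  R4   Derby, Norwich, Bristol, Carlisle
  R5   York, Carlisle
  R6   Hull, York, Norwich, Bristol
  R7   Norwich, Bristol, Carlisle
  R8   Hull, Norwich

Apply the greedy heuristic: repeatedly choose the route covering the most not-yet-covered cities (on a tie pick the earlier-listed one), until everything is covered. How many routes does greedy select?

Pick 1: R2 covers 4 new cities (Derby, York, Norwich, Carlisle).
Pick 2: R1 covers 2 new cities (Hull, Bristol).
Pick 3: R3 covers 1 new cities (Oxford).
Greedy uses 3 routes.

3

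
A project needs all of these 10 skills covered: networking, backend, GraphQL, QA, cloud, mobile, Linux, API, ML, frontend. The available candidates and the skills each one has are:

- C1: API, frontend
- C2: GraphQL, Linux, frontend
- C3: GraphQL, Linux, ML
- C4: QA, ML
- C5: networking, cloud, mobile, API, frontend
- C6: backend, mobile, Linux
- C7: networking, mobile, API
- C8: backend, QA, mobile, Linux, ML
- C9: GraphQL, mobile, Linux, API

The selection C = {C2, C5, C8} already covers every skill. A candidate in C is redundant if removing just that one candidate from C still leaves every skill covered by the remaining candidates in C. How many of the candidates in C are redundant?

0

Drop C2: GraphQL uncovered — not redundant.
Drop C5: networking, cloud, API uncovered — not redundant.
Drop C8: backend, QA, ML uncovered — not redundant.
None of the candidates in C is redundant.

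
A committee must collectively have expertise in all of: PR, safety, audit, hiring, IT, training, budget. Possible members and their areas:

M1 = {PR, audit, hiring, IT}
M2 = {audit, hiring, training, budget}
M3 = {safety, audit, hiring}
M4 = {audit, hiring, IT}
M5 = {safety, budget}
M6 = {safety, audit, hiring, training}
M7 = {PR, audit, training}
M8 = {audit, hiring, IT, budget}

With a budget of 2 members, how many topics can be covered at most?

6

Choosing M1, M2 covers {PR, audit, hiring, IT, training, budget} — 6 topics.
No choice of 2 members does better; here safety is left uncovered.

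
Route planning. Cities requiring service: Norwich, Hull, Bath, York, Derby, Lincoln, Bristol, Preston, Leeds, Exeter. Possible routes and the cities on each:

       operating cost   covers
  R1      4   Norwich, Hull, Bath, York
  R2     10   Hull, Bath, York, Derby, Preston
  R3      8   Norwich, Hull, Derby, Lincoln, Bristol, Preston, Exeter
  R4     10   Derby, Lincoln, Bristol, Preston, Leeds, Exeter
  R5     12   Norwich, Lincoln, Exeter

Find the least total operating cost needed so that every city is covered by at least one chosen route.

14

R1, R4 cover every city at operating cost 4 + 10 = 14.
Any cover uses at least 2 routes; among all covering selections none totals below 14.
Greedy by coverage-per-operating cost would pick R1, R3, R4 for 22 — worse than the optimum 14.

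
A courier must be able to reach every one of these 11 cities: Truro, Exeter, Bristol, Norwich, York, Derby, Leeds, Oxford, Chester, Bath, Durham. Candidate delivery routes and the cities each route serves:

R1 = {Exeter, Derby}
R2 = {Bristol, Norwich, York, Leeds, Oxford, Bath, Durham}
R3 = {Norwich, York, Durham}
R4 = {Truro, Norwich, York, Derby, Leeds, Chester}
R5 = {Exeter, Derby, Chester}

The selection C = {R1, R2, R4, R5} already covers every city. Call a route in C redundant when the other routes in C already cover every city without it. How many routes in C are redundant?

Drop R1: the rest still cover every city — redundant.
Drop R2: Bristol, Oxford, Bath, Durham uncovered — not redundant.
Drop R4: Truro uncovered — not redundant.
Drop R5: the rest still cover every city — redundant.
2 redundant: R1, R5.

2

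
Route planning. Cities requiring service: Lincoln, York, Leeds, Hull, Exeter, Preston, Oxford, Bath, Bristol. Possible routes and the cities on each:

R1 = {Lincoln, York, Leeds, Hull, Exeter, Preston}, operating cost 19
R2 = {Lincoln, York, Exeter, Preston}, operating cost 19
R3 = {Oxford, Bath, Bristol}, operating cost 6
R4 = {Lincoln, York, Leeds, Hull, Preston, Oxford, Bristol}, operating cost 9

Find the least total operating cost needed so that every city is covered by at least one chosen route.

25

R1, R3 cover every city at operating cost 19 + 6 = 25.
Any cover uses at least 2 routes; among all covering selections none totals below 25.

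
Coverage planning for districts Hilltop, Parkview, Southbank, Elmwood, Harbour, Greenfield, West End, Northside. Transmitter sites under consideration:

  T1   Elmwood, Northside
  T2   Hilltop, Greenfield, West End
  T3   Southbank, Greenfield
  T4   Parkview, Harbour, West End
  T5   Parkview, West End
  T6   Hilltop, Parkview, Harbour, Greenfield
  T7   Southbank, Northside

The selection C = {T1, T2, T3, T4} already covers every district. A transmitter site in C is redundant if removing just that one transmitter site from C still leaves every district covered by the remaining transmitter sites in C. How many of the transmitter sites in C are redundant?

Drop T1: Elmwood, Northside uncovered — not redundant.
Drop T2: Hilltop uncovered — not redundant.
Drop T3: Southbank uncovered — not redundant.
Drop T4: Parkview, Harbour uncovered — not redundant.
None of the transmitter sites in C is redundant.

0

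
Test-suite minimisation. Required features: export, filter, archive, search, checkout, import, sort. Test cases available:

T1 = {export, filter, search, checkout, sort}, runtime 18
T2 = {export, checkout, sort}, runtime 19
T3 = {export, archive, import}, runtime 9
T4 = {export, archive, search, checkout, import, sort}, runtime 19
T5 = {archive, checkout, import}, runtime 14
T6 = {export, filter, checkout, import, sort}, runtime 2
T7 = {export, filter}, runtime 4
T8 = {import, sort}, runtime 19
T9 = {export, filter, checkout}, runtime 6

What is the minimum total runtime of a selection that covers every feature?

T4, T6 cover every feature at runtime 19 + 2 = 21.
Any cover uses at least 2 test cases; among all covering selections none totals below 21.

21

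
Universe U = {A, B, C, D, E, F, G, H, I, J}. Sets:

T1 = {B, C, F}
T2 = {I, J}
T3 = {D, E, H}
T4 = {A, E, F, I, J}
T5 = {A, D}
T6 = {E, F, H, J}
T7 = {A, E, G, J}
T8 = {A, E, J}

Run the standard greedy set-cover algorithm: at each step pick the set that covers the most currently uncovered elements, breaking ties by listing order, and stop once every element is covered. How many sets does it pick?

4

Pick 1: T4 covers 5 new elements (A, E, F, I, J).
Pick 2: T1 covers 2 new elements (B, C).
Pick 3: T3 covers 2 new elements (D, H).
Pick 4: T7 covers 1 new elements (G).
Greedy uses 4 sets.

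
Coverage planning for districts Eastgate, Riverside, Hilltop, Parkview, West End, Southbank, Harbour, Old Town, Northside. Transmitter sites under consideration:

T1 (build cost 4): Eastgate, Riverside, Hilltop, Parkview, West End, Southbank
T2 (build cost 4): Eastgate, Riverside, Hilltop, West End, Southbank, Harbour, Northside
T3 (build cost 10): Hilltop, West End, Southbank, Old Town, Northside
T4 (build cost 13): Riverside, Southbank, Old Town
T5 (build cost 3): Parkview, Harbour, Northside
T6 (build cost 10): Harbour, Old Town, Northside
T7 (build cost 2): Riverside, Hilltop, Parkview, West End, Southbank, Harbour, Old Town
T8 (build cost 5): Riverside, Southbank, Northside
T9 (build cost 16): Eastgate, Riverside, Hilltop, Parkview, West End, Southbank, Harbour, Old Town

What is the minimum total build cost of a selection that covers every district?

6

T2, T7 cover every district at build cost 4 + 2 = 6.
Any cover uses at least 2 transmitter sites; among all covering selections none totals below 6.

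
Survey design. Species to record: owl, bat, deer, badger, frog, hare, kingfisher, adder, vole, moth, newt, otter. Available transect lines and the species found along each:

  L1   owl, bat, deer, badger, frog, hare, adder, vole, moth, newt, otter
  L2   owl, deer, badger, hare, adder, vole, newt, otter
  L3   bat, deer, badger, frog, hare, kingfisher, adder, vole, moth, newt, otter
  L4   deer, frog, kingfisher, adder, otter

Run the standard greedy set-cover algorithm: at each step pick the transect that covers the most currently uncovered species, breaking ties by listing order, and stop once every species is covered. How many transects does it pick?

2

Pick 1: L1 covers 11 new species (owl, bat, deer, badger, frog, hare, adder, vole, moth, newt, otter).
Pick 2: L3 covers 1 new species (kingfisher).
Greedy uses 2 transects.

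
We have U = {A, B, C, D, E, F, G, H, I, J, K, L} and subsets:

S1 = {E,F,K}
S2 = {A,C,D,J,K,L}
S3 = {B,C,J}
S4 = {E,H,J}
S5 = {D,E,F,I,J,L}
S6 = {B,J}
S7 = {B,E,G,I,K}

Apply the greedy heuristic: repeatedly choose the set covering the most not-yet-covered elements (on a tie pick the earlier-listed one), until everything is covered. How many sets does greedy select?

Pick 1: S2 covers 6 new elements (A, C, D, J, K, L).
Pick 2: S7 covers 4 new elements (B, E, G, I).
Pick 3: S1 covers 1 new elements (F).
Pick 4: S4 covers 1 new elements (H).
Greedy uses 4 sets.

4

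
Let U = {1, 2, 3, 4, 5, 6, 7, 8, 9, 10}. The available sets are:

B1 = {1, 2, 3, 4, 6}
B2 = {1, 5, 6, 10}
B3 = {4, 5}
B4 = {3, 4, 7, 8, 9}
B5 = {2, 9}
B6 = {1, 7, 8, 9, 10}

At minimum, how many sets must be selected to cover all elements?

3

B1, B2, B4 together cover {1, 2, 3, 4, 5, 6, 7, 8, 9, 10} — every element.
No 2 of the 6 sets cover everything (all 15 pairs fall short), so 3 is minimum.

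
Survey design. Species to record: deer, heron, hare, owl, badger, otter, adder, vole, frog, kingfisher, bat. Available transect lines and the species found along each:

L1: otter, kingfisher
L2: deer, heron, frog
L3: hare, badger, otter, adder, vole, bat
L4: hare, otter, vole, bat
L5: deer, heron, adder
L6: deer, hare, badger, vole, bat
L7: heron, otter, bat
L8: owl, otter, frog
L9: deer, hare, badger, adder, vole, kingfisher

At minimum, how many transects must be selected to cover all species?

L7, L8, L9 together cover {deer, heron, hare, owl, badger, otter, adder, vole, frog, kingfisher, bat} — every species.
No 2 of the 9 transects cover everything (all 36 pairs fall short), so 3 is minimum.
Greedy (largest uncovered first) would take L3, L2, L1, L8 — 4 transects — but 3 suffice.

3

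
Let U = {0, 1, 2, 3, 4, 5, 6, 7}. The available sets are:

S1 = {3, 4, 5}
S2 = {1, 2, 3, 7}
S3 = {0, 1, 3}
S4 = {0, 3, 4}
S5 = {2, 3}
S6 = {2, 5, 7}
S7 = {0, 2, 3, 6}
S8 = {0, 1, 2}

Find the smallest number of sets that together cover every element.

3

S1, S2, S7 together cover {0, 1, 2, 3, 4, 5, 6, 7} — every element.
No 2 of the 8 sets cover everything (all 28 pairs fall short), so 3 is minimum.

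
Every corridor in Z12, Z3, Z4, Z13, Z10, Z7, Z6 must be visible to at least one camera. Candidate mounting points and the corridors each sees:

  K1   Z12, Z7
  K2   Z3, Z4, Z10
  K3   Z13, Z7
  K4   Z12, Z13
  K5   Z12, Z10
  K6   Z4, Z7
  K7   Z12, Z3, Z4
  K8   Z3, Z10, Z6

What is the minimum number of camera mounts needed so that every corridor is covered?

3

K3, K7, K8 together cover {Z12, Z3, Z4, Z13, Z10, Z7, Z6} — every corridor.
No 2 of the 8 camera mounts cover everything (all 28 pairs fall short), so 3 is minimum.
Greedy (largest uncovered first) would take K2, K1, K3, K8 — 4 camera mounts — but 3 suffice.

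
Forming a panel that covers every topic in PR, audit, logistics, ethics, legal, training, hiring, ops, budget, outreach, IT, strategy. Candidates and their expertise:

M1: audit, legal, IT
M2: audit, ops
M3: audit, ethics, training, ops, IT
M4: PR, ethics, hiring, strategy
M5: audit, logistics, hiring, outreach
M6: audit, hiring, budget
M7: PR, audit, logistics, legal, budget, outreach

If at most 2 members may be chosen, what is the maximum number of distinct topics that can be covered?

Choosing M3, M7 covers {PR, audit, logistics, ethics, legal, training, ops, budget, outreach, IT} — 10 topics.
No choice of 2 members does better; here hiring, strategy are left uncovered.

10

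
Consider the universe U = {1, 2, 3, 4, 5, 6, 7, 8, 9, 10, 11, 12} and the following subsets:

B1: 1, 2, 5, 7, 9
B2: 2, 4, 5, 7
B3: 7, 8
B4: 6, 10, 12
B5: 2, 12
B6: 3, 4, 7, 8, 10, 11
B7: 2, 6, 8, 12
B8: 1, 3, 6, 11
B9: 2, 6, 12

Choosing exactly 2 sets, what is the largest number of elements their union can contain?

Choosing B1, B6 covers {1, 2, 3, 4, 5, 7, 8, 9, 10, 11} — 10 elements.
No choice of 2 sets does better; here 6, 12 are left uncovered.

10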